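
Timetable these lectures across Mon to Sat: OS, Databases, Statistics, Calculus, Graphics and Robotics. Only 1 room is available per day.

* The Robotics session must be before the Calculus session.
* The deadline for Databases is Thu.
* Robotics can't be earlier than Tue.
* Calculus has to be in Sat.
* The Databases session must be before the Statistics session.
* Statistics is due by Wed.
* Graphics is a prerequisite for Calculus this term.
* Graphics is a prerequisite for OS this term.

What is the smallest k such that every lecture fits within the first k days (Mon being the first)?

6 days

The precedence chain requires at least 2 distinct days.
With at most 1 per day and 6 lectures, at least 6 days are needed.
Calculus can't be placed before Sat — that is day 6 counting from Mon — so the schedule must run through at least 6 days.
6 works (last occupied day: Sat): for example Robotics=Wed, Graphics=Thu, OS=Fri, Databases=Mon, Statistics=Tue, Calculus=Sat.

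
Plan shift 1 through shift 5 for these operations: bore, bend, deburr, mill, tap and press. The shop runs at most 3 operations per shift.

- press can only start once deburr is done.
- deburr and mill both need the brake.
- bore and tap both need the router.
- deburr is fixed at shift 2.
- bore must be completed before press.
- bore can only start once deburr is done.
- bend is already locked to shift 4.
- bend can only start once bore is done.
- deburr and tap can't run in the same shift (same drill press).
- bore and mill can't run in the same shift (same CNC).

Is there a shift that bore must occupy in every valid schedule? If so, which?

shift 3

deburr is fixed at shift 2 and must come before bore, so bore is at least shift 3.
bend is fixed at shift 4 and must come after bore, so bore is at most shift 3.
So bore must be shift 3.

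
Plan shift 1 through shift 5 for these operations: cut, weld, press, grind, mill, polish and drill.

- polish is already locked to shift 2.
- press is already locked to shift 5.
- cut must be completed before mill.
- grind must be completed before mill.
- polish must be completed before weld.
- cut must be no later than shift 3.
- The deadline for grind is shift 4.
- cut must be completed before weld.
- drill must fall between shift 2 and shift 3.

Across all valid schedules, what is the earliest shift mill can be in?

shift 2

Precedence pushes mill to at least shift 2.
mill at shift 2 is achievable: grind -> shift 1; mill -> shift 2; polish -> shift 2; weld -> shift 3; press -> shift 5; cut -> shift 1; drill -> shift 2.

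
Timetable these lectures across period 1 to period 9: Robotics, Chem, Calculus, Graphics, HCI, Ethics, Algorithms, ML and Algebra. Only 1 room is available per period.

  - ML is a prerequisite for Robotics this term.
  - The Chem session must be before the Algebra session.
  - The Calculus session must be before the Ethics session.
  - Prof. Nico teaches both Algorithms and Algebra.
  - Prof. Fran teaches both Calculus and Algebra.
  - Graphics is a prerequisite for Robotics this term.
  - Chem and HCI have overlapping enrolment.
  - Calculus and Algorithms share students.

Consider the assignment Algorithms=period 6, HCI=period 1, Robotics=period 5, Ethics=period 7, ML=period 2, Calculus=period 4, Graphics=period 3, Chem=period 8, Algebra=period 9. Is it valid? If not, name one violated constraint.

Yes, all constraints hold

ML is a prerequisite for Robotics this term — holds.
Prof. Nico teaches both Algorithms and Algebra — holds.
The Calculus session must be before the Ethics session — holds.
The Chem session must be before the Algebra session — holds.
Only 1 room is available per period — holds.
Chem and HCI have overlapping enrolment — holds.
Graphics is a prerequisite for Robotics this term — holds.
Calculus and Algorithms share students — holds.
Prof. Fran teaches both Calculus and Algebra — holds.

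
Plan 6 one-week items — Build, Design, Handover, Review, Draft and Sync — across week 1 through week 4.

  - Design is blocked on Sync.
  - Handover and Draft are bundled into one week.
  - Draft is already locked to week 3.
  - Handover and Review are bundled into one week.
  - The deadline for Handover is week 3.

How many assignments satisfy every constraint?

Splitting on Build: it can be week 1 (6), week 2 (6), week 3 (6), week 4 (6). Listing each branch's schedules as (Design, Handover, Review, Draft, Sync) by week number:
Build=week 1: (2,3,3,3,1) (3,3,3,3,1) (3,3,3,3,2) (4,3,3,3,1) (4,3,3,3,2) (4,3,3,3,3) — 6.
Build=week 2: (2,3,3,3,1) (3,3,3,3,1) (3,3,3,3,2) (4,3,3,3,1) (4,3,3,3,2) (4,3,3,3,3) — 6.
Build=week 3: (2,3,3,3,1) (3,3,3,3,1) (3,3,3,3,2) (4,3,3,3,1) (4,3,3,3,2) (4,3,3,3,3) — 6.
Build=week 4: (2,3,3,3,1) (3,3,3,3,1) (3,3,3,3,2) (4,3,3,3,1) (4,3,3,3,2) (4,3,3,3,3) — 6.
Summing: 6 + 6 + 6 + 6 = 24.

24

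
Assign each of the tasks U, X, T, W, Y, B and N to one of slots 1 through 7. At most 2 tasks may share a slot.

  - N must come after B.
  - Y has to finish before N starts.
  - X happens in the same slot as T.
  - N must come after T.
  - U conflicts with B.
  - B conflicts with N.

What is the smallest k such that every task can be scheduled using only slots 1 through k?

The precedence chain requires at least 2 distinct slots.
With at most 2 per slot and 7 tasks, at least 4 slots are needed.
4 works (last occupied slot: 4): for example B=2, U=3, X=1, T=1, Y=2, W=4, N=3.

4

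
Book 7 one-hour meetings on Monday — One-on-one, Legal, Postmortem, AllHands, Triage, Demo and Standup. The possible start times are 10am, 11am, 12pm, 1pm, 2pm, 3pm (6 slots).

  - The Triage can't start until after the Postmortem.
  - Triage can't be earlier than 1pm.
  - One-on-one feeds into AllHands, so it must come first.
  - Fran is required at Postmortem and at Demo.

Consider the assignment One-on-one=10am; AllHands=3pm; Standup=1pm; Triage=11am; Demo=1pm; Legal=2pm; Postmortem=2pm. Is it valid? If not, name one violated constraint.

Fran is required at Postmortem and at Demo — holds.
The Triage can't start until after the Postmortem — violated.
One-on-one feeds into AllHands, so it must come first — holds.
Triage can't be earlier than 1pm — violated.

No. Triage can't be earlier than 1pm is not satisfied.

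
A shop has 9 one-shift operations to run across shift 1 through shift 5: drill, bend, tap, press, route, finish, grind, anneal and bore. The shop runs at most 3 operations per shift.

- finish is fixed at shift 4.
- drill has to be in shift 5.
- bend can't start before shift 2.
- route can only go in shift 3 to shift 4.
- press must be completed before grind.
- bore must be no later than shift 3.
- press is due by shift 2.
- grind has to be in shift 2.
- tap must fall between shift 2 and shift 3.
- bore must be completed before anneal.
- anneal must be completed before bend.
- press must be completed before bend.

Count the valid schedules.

40

Splitting on bend: it can be shift 3 (4), shift 4 (12), shift 5 (24). Listing each branch's schedules as (drill, tap, press, route, finish, grind, anneal, bore) by shift number:
bend=shift 3: (5,2,1,3,4,2,2,1) (5,2,1,4,4,2,2,1) (5,3,1,3,4,2,2,1) (5,3,1,4,4,2,2,1) — 4.
bend=shift 4: (5,2,1,3,4,2,2,1) (5,2,1,3,4,2,3,1) (5,2,1,3,4,2,3,2) (5,2,1,4,4,2,2,1) (5,2,1,4,4,2,3,1) (5,2,1,4,4,2,3,2) (5,3,1,3,4,2,2,1) (5,3,1,3,4,2,3,1) (5,3,1,3,4,2,3,2) (5,3,1,4,4,2,2,1) (5,3,1,4,4,2,3,1) (5,3,1,4,4,2,3,2) — 12.
bend=shift 5: (5,2,1,3,4,2,2,1) (5,2,1,3,4,2,3,1) (5,2,1,3,4,2,3,2) (5,2,1,3,4,2,4,1) (5,2,1,3,4,2,4,2) (5,2,1,3,4,2,4,3) (5,2,1,4,4,2,2,1) (5,2,1,4,4,2,3,1) (5,2,1,4,4,2,3,2) (5,2,1,4,4,2,4,1) (5,2,1,4,4,2,4,2) (5,2,1,4,4,2,4,3) (5,3,1,3,4,2,2,1) (5,3,1,3,4,2,3,1) (5,3,1,3,4,2,3,2) (5,3,1,3,4,2,4,1) (5,3,1,3,4,2,4,2) (5,3,1,3,4,2,4,3) (5,3,1,4,4,2,2,1) (5,3,1,4,4,2,3,1) (5,3,1,4,4,2,3,2) (5,3,1,4,4,2,4,1) (5,3,1,4,4,2,4,2) (5,3,1,4,4,2,4,3) — 24.
Summing: 4 + 12 + 24 = 40.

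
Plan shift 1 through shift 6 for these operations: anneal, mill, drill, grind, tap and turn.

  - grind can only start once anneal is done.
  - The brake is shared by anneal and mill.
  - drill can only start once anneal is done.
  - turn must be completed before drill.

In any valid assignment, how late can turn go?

shift 5

Downstream work caps turn at shift 5.
turn at shift 5 is achievable: turn -> shift 5, mill -> shift 2, drill -> shift 6, grind -> shift 2, tap -> shift 1, anneal -> shift 1.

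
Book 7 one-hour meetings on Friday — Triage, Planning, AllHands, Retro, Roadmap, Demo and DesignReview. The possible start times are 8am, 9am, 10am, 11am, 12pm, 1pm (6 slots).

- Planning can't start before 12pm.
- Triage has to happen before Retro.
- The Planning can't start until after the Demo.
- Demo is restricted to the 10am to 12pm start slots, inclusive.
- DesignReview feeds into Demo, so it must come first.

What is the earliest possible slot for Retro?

9am

Precedence pushes Retro to at least 9am.
Retro at 9am is achievable: Triage=8am; Planning=12pm; Demo=10am; AllHands=8am; Retro=9am; DesignReview=8am; Roadmap=8am.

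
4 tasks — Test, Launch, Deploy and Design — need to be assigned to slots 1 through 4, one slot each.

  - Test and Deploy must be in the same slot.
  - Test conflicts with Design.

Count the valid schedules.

Splitting on Test: it can be 1 (12), 2 (12), 3 (12), 4 (12). Listing each branch's schedules as (Launch, Deploy, Design):
Test=1: (1,1,2) (1,1,3) (1,1,4) (2,1,2) (2,1,3) (2,1,4) (3,1,2) (3,1,3) (3,1,4) (4,1,2) (4,1,3) (4,1,4) — 12.
Test=2: (1,2,1) (1,2,3) (1,2,4) (2,2,1) (2,2,3) (2,2,4) (3,2,1) (3,2,3) (3,2,4) (4,2,1) (4,2,3) (4,2,4) — 12.
Test=3: (1,3,1) (1,3,2) (1,3,4) (2,3,1) (2,3,2) (2,3,4) (3,3,1) (3,3,2) (3,3,4) (4,3,1) (4,3,2) (4,3,4) — 12.
Test=4: (1,4,1) (1,4,2) (1,4,3) (2,4,1) (2,4,2) (2,4,3) (3,4,1) (3,4,2) (3,4,3) (4,4,1) (4,4,2) (4,4,3) — 12.
Summing: 12 + 12 + 12 + 12 = 48.

48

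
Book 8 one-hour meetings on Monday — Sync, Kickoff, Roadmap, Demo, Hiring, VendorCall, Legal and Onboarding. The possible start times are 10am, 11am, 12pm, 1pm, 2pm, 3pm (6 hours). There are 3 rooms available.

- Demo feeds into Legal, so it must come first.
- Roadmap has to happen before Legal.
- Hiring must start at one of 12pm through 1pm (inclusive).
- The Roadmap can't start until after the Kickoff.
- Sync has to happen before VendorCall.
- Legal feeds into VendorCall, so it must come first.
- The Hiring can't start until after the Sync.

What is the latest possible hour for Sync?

12pm

Downstream work caps Sync at 12pm.
Sync at 12pm is achievable: Legal=12pm, Kickoff=10am, VendorCall=1pm, Sync=12pm, Hiring=1pm, Onboarding=10am, Demo=10am, Roadmap=11am.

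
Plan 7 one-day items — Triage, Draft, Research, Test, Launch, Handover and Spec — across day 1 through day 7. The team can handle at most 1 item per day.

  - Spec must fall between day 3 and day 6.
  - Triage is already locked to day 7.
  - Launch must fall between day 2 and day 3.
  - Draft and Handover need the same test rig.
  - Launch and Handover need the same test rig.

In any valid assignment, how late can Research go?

day 6

Research at day 6 is achievable: Draft=day 1; Research=day 6; Spec=day 3; Handover=day 5; Triage=day 7; Test=day 4; Launch=day 2.
Nothing later works — the conflict and capacity constraints rule out every day after day 6.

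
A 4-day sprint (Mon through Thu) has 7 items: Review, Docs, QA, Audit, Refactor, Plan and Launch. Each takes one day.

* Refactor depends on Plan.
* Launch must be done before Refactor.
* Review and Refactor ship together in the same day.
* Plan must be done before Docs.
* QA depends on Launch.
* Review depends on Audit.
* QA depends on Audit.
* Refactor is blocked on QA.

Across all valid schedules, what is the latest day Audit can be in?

Tue

Downstream work caps Audit at Tue.
Audit at Tue is achievable: Review in Thu, Refactor in Thu, Audit in Tue, QA in Wed, Launch in Mon, Plan in Mon, Docs in Tue.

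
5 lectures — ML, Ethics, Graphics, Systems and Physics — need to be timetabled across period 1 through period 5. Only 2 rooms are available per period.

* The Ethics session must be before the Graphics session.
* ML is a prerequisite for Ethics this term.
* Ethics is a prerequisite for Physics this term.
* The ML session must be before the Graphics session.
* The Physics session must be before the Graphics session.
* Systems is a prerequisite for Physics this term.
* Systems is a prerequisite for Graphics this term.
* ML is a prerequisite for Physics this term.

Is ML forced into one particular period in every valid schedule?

No

ML can be period 1 (e.g. Ethics in period 2; Physics in period 3; ML in period 1; Graphics in period 4; Systems in period 1) or period 2 (e.g. Physics in period 4, Ethics in period 3, ML in period 2, Graphics in period 5, Systems in period 1).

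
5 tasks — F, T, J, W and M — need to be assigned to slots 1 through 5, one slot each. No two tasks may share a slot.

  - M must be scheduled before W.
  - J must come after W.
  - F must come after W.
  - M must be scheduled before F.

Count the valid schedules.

10

Splitting on F: it can be 3 (2), 4 (4), 5 (4). Listing each branch's schedules as (T, J, W, M):
F=3: (4,5,2,1) (5,4,2,1) — 2.
F=4: (1,5,3,2) (2,5,3,1) (3,5,2,1) (5,3,2,1) — 4.
F=5: (1,4,3,2) (2,4,3,1) (3,4,2,1) (4,3,2,1) — 4.
Summing: 2 + 4 + 4 = 10.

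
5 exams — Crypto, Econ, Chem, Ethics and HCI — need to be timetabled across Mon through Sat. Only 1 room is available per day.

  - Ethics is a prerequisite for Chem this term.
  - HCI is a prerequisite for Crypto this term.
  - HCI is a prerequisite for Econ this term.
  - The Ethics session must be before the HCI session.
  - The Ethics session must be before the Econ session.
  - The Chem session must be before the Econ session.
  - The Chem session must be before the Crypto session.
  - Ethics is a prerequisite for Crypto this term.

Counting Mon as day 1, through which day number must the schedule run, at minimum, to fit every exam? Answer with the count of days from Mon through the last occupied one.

The precedence chain requires at least 3 distinct days.
With at most 1 per day and 5 exams, at least 5 days are needed.
5 works (last occupied day: Fri): for example Crypto in Thu, Chem in Tue, Ethics in Mon, HCI in Wed, Econ in Fri.

5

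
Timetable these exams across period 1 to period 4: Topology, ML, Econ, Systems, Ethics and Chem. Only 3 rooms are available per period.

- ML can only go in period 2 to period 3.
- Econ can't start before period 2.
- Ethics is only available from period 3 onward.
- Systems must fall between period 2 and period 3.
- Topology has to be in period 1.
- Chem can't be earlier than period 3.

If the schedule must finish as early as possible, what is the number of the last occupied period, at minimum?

With at most 3 per period and 6 exams, at least 2 periods are needed.
Ethics can't be placed before period 3, so the schedule must run through at least period 3.
3 works (last occupied period: period 3): for example Systems in period 2, ML in period 2, Topology in period 1, Econ in period 2, Chem in period 3, Ethics in period 3.

3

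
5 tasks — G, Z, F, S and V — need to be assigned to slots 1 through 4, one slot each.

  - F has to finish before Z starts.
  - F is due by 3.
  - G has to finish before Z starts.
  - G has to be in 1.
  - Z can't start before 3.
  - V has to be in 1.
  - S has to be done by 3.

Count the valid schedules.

Splitting on Z: it can be 3 (6), 4 (9). Listing each branch's schedules as (G, F, S, V):
Z=3: (1,1,1,1) (1,1,2,1) (1,1,3,1) (1,2,1,1) (1,2,2,1) (1,2,3,1) — 6.
Z=4: (1,1,1,1) (1,1,2,1) (1,1,3,1) (1,2,1,1) (1,2,2,1) (1,2,3,1) (1,3,1,1) (1,3,2,1) (1,3,3,1) — 9.
Summing: 6 + 9 = 15.

15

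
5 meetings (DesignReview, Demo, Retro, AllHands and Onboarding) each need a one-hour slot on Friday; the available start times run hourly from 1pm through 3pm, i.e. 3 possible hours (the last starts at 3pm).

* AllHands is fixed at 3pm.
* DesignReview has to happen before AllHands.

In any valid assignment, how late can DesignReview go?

2pm

Downstream work caps DesignReview at 2pm.
DesignReview at 2pm is achievable: DesignReview=2pm, Retro=1pm, Onboarding=1pm, Demo=1pm, AllHands=3pm.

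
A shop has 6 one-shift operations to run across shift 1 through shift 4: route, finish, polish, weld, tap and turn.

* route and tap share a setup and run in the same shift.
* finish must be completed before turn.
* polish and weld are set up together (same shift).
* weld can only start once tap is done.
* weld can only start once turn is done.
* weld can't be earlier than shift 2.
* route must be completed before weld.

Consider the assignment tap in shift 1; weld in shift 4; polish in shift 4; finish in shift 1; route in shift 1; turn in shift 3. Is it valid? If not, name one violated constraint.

Valid

weld can only start once turn is done — holds.
route must be completed before weld — holds.
route and tap share a setup and run in the same shift — holds.
polish and weld are set up together (same shift) — holds.
weld can only start once tap is done — holds.
weld can't be earlier than shift 2 — holds.
finish must be completed before turn — holds.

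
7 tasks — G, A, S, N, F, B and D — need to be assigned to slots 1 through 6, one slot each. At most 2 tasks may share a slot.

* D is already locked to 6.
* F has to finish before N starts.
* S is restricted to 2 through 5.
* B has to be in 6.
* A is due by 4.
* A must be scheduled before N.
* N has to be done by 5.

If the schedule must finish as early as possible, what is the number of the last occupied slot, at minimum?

slot 6

The precedence chain requires at least 2 distinct slots.
With at most 2 per slot and 7 tasks, at least 4 slots are needed.
B can't be placed before 6, so the schedule must run through at least slot 6.
6 works (last occupied slot: 6): for example N in 2; D in 6; A in 1; B in 6; G in 3; S in 2; F in 1.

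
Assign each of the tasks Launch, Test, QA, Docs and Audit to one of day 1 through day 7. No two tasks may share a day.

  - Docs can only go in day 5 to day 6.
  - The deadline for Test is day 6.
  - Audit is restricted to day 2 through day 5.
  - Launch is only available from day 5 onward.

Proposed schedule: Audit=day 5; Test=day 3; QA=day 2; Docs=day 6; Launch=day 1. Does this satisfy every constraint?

Audit is restricted to day 2 through day 5 — holds.
The deadline for Test is day 6 — holds.
Docs can only go in day 5 to day 6 — holds.
Launch is only available from day 5 onward — violated.
No two tasks may share a day — holds.

No — it violates: Launch is only available from day 5 onward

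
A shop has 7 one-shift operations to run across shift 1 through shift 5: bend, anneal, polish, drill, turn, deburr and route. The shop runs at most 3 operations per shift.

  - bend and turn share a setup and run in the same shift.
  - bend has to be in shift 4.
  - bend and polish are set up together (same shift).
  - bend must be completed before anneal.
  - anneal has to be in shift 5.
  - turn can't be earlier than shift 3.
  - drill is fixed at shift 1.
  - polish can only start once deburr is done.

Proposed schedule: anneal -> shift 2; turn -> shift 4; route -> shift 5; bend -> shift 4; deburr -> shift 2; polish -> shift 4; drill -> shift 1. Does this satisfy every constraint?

bend and polish are set up together (same shift) — holds.
drill is fixed at shift 1 — holds.
bend has to be in shift 4 — holds.
The shop runs at most 3 operations per shift — holds.
polish can only start once deburr is done — holds.
bend must be completed before anneal — violated.
bend and turn share a setup and run in the same shift — holds.
anneal has to be in shift 5 — violated.
turn can't be earlier than shift 3 — holds.

No. anneal has to be in shift 5 is not satisfied.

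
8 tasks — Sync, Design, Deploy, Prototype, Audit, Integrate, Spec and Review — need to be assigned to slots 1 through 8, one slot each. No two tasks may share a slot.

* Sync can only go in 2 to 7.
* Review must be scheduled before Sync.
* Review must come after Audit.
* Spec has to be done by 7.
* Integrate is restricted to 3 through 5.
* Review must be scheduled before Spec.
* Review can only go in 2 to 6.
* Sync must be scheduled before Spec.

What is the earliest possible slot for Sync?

Sync is available from 2; precedence pushes Sync to at least 3; Sync's own window allows nothing later than 7; downstream work caps Sync at 6.
Sync at 3 is achievable: Deploy -> 7; Prototype -> 8; Spec -> 5; Review -> 2; Audit -> 1; Integrate -> 4; Sync -> 3; Design -> 6.

3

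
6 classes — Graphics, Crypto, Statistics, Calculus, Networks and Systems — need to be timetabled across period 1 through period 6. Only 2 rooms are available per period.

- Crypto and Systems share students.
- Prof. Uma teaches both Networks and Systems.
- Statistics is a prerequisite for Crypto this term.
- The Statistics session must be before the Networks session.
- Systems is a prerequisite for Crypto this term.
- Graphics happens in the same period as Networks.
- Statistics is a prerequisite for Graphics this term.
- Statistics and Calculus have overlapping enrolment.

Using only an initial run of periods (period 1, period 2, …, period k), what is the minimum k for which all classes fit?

3

The precedence chain requires at least 2 distinct periods.
With at most 2 per period and 6 classes, at least 3 periods are needed.
3 works (last occupied period: period 3): for example Calculus in period 2; Systems in period 1; Statistics in period 1; Networks in period 3; Graphics in period 3; Crypto in period 2.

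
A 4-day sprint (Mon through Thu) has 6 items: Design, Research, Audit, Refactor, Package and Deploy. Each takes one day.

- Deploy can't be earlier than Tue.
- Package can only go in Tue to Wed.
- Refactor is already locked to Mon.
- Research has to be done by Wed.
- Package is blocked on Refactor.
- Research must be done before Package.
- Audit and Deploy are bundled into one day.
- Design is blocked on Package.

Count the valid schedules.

Splitting on Design: it can be Wed (3), Thu (9). Listing each branch's schedules as (Research, Audit, Refactor, Package, Deploy):
Design=Wed: (Mon,Tue,Mon,Tue,Tue) (Mon,Wed,Mon,Tue,Wed) (Mon,Thu,Mon,Tue,Thu) — 3.
Design=Thu: (Mon,Tue,Mon,Tue,Tue) (Mon,Tue,Mon,Wed,Tue) (Mon,Wed,Mon,Tue,Wed) (Mon,Wed,Mon,Wed,Wed) (Mon,Thu,Mon,Tue,Thu) (Mon,Thu,Mon,Wed,Thu) (Tue,Tue,Mon,Wed,Tue) (Tue,Wed,Mon,Wed,Wed) (Tue,Thu,Mon,Wed,Thu) — 9.
Summing: 3 + 9 = 12.

12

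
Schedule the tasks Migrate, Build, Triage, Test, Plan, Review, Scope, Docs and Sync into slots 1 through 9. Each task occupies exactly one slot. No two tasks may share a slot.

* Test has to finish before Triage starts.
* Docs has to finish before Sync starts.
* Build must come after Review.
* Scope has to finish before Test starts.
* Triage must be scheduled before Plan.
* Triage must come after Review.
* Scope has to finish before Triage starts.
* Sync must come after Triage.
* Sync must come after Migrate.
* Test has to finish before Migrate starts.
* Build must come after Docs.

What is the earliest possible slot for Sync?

Precedence pushes Sync to at least 4.
Sync at 7 is achievable: Build in 8; Sync in 7; Triage in 4; Scope in 1; Migrate in 5; Plan in 9; Docs in 6; Review in 3; Test in 2.
Nothing earlier works — the capacity limit rule out every slot before 7.

7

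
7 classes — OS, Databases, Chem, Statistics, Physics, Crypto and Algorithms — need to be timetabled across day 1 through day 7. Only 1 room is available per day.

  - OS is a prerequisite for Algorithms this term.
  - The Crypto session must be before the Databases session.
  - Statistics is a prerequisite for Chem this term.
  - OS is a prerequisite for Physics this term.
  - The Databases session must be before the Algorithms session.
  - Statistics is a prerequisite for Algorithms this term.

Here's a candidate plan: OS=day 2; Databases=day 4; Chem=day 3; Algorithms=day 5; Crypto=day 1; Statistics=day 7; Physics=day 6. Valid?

No. Statistics is a prerequisite for Chem this term is not satisfied.

OS is a prerequisite for Algorithms this term — holds.
The Crypto session must be before the Databases session — holds.
The Databases session must be before the Algorithms session — holds.
OS is a prerequisite for Physics this term — holds.
Statistics is a prerequisite for Algorithms this term — violated.
Statistics is a prerequisite for Chem this term — violated.
Only 1 room is available per day — holds.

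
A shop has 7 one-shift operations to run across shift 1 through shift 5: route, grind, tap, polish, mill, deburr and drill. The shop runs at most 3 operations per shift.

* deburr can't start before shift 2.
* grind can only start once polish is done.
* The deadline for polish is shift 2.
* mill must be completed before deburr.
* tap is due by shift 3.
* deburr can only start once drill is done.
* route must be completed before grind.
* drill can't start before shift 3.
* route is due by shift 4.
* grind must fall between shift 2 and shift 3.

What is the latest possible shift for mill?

Downstream work caps mill at shift 4.
mill at shift 4 is achievable: grind=shift 2; tap=shift 1; polish=shift 1; drill=shift 3; route=shift 1; deburr=shift 5; mill=shift 4.

shift 4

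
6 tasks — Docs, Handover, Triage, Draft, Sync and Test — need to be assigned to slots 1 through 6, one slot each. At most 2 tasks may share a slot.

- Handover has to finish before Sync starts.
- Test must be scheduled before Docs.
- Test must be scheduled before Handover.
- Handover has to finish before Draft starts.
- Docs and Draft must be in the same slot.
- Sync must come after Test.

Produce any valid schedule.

Draft in 4, Docs in 4, Handover in 2, Sync in 3, Test in 1, Triage in 1

Checking: Handover(2) before Sync(3); Test(1) before Sync(3); Test(1) before Docs(4); Test(1) before Handover(2); Handover(2) before Draft(4); Docs = Draft = 4; max 2 per slot (cap 2).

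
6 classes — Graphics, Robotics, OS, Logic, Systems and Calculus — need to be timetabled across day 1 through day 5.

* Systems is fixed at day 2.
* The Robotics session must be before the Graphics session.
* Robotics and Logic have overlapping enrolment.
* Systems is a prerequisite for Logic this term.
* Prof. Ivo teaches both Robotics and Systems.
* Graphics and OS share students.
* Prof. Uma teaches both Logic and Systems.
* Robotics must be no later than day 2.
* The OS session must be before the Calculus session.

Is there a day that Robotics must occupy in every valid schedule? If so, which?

Robotics's window is day 1–day 2.
Systems is fixed at day 2, and Robotics can't share a day with Systems.
So Robotics must be day 1.

day 1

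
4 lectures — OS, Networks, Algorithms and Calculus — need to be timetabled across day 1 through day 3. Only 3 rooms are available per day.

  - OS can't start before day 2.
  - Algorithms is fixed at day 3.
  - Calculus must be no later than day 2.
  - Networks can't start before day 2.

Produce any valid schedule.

OS -> day 2, Algorithms -> day 3, Networks -> day 2, Calculus -> day 1

Checking: Calculus=day 1 in [day 1,day 2]; Algorithms=day 3 in [day 3,day 3]; OS=day 2 in [day 2,day 3]; Networks=day 2 in [day 2,day 3]; max 2 per day (cap 3).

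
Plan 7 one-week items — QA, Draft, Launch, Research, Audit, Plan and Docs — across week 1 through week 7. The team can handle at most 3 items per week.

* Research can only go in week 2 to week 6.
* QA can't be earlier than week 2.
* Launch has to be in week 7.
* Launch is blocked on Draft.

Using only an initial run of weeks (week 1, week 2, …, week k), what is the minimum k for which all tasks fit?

7

The precedence chain requires at least 2 distinct weeks.
With at most 3 per week and 7 tasks, at least 3 weeks are needed.
Launch can't be placed before week 7, so the schedule must run through at least week 7.
7 works (last occupied week: week 7): for example Plan -> week 1; Launch -> week 7; Audit -> week 1; QA -> week 2; Docs -> week 2; Research -> week 2; Draft -> week 1.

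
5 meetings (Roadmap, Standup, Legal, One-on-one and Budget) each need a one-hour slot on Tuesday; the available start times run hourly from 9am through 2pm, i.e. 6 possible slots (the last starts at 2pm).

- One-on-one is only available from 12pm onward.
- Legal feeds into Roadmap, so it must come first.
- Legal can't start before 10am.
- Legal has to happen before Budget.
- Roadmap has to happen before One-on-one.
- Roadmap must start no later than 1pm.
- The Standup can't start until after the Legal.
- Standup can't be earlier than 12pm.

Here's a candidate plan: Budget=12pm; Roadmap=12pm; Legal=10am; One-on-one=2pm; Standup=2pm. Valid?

Yes

Roadmap has to happen before One-on-one — holds.
Roadmap must start no later than 1pm — holds.
Legal can't start before 10am — holds.
The Standup can't start until after the Legal — holds.
Legal feeds into Roadmap, so it must come first — holds.
Legal has to happen before Budget — holds.
Standup can't be earlier than 12pm — holds.
One-on-one is only available from 12pm onward — holds.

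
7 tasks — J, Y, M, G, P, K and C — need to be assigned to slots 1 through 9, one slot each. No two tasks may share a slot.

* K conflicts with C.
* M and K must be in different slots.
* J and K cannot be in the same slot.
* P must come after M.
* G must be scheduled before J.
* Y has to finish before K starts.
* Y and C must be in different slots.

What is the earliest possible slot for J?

2

Precedence pushes J to at least 2.
J at 2 is achievable: J in 2, Y in 3, G in 1, P in 5, C in 7, K in 6, M in 4.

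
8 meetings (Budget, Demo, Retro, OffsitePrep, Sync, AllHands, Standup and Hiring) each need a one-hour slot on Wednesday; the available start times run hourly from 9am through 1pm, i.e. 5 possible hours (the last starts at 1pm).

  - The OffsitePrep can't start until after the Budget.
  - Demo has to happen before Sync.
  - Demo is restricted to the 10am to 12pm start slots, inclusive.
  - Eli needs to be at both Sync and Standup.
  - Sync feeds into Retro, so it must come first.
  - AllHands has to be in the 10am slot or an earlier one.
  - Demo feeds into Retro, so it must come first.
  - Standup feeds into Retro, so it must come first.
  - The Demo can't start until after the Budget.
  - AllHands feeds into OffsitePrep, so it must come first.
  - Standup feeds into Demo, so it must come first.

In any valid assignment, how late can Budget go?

Downstream work caps Budget at 10am.
Budget at 10am is achievable: Budget in 10am, Retro in 1pm, Hiring in 9am, Sync in 12pm, OffsitePrep in 11am, Standup in 9am, AllHands in 9am, Demo in 11am.

10am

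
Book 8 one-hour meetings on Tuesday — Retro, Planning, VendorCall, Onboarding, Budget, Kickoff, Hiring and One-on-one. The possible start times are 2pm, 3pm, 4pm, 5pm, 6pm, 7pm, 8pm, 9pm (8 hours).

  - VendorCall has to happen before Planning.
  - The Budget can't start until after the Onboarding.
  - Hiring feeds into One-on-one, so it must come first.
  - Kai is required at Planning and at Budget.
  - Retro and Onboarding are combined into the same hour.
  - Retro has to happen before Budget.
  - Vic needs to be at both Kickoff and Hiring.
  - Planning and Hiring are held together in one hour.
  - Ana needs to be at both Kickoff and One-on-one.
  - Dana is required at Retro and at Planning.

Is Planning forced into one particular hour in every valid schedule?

Planning can be 3pm (e.g. Hiring -> 3pm, Onboarding -> 2pm, Budget -> 4pm, Retro -> 2pm, VendorCall -> 2pm, Planning -> 3pm, Kickoff -> 2pm, One-on-one -> 4pm) or 4pm (e.g. Hiring in 4pm; Kickoff in 2pm; One-on-one in 5pm; Onboarding in 2pm; Retro in 2pm; Budget in 3pm; Planning in 4pm; VendorCall in 2pm).

No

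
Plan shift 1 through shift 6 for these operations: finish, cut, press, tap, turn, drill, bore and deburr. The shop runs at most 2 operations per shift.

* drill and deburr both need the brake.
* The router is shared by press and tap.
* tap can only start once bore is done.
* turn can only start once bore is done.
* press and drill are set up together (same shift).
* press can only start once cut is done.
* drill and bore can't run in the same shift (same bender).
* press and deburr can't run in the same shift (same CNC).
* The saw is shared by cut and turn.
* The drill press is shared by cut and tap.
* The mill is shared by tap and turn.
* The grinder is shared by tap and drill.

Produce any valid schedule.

cut -> shift 1; drill -> shift 2; tap -> shift 3; finish -> shift 3; bore -> shift 1; press -> shift 2; turn -> shift 4; deburr -> shift 4

Checking: cut(shift 1) before press(shift 2); bore(shift 1) before turn(shift 4); bore(shift 1) before tap(shift 3); press(shift 2) != deburr(shift 4); tap(shift 3) != drill(shift 2); press(shift 2) != tap(shift 3); drill(shift 2) != deburr(shift 4); drill(shift 2) != bore(shift 1); tap(shift 3) != turn(shift 4); cut(shift 1) != tap(shift 3); cut(shift 1) != turn(shift 4); press = drill = shift 2; max 2 per shift (cap 2).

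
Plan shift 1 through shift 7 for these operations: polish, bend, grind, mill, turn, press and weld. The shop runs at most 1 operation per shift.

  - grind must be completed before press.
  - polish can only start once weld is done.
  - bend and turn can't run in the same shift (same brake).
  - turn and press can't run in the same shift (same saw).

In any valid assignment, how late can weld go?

shift 6

Downstream work caps weld at shift 6.
weld at shift 6 is achievable: weld=shift 6; bend=shift 3; grind=shift 1; mill=shift 4; polish=shift 7; press=shift 2; turn=shift 5.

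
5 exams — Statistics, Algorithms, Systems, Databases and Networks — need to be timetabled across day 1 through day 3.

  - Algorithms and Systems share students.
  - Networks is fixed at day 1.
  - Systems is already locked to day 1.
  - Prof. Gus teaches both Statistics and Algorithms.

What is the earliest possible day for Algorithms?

day 2

Algorithms at day 2 is achievable: Algorithms in day 2; Systems in day 1; Statistics in day 1; Networks in day 1; Databases in day 1.
Nothing earlier works — the conflict constraints rule out every day before day 2.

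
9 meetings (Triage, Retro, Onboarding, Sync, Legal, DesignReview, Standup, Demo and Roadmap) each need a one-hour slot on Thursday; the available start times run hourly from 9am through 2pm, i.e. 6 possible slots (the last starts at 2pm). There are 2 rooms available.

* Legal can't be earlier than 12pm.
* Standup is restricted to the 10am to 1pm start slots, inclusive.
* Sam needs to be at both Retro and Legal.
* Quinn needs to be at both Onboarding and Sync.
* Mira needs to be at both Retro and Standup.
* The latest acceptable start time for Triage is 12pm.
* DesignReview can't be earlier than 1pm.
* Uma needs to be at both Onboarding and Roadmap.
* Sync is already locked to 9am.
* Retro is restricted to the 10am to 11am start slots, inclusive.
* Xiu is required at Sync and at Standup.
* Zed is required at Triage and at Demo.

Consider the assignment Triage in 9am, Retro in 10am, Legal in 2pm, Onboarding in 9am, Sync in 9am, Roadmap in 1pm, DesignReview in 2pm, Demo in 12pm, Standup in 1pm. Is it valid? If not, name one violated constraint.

No — it violates: There are 2 rooms available

Legal can't be earlier than 12pm — holds.
There are 2 rooms available — violated.
Sync is already locked to 9am — holds.
Mira needs to be at both Retro and Standup — holds.
Standup is restricted to the 10am to 1pm start slots, inclusive — holds.
The latest acceptable start time for Triage is 12pm — holds.
Uma needs to be at both Onboarding and Roadmap — holds.
Quinn needs to be at both Onboarding and Sync — violated.
DesignReview can't be earlier than 1pm — holds.
Sam needs to be at both Retro and Legal — holds.
Retro is restricted to the 10am to 11am start slots, inclusive — holds.
Xiu is required at Sync and at Standup — holds.
Zed is required at Triage and at Demo — holds.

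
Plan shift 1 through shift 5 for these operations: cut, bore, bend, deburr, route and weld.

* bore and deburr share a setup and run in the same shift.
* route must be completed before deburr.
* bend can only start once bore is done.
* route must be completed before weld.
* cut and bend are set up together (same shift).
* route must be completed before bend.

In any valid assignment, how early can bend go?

shift 3

Precedence pushes bend to at least shift 3.
bend at shift 3 is achievable: bend -> shift 3; route -> shift 1; deburr -> shift 2; cut -> shift 3; bore -> shift 2; weld -> shift 2.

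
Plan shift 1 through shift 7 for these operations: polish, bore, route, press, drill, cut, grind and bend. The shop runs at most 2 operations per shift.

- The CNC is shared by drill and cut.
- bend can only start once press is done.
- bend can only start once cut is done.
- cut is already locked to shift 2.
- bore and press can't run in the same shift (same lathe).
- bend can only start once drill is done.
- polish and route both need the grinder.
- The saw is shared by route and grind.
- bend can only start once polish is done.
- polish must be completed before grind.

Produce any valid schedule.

bend -> shift 3, grind -> shift 3, bore -> shift 4, press -> shift 2, route -> shift 4, polish -> shift 1, drill -> shift 1, cut -> shift 2

Checking: cut(shift 2) before bend(shift 3); drill(shift 1) before bend(shift 3); press(shift 2) before bend(shift 3); polish(shift 1) before bend(shift 3); polish(shift 1) before grind(shift 3); route(shift 4) != grind(shift 3); bore(shift 4) != press(shift 2); drill(shift 1) != cut(shift 2); polish(shift 1) != route(shift 4); cut=shift 2 in [shift 2,shift 2]; max 2 per shift (cap 2).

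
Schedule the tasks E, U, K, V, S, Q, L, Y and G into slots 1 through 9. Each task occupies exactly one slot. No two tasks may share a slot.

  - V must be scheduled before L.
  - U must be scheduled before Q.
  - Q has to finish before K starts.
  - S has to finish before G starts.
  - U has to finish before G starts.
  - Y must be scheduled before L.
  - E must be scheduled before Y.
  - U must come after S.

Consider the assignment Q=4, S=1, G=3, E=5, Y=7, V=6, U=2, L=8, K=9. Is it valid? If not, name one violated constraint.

U has to finish before G starts — holds.
E must be scheduled before Y — holds.
V must be scheduled before L — holds.
No two tasks may share a slot — holds.
S has to finish before G starts — holds.
U must come after S — holds.
Y must be scheduled before L — holds.
U must be scheduled before Q — holds.
Q has to finish before K starts — holds.

Yes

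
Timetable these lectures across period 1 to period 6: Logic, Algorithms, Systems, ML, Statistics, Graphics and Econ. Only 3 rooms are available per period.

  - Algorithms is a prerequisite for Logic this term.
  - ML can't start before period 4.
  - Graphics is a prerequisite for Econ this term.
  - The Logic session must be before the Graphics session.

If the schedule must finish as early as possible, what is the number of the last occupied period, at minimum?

The precedence chain requires at least 4 distinct periods.
With at most 3 per period and 7 lectures, at least 3 periods are needed.
4 works (last occupied period: period 4): for example Logic in period 2; Graphics in period 3; Statistics in period 1; Econ in period 4; Algorithms in period 1; ML in period 4; Systems in period 1.

period 4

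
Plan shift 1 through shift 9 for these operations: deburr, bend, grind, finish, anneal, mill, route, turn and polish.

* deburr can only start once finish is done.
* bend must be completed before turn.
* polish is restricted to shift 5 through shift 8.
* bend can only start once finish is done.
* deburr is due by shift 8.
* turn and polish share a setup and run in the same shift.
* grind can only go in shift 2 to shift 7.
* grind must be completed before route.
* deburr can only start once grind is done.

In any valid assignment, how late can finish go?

Downstream work caps finish at shift 6.
finish at shift 6 is achievable: grind in shift 2; route in shift 3; anneal in shift 1; deburr in shift 7; turn in shift 8; finish in shift 6; polish in shift 8; mill in shift 1; bend in shift 7.

shift 6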